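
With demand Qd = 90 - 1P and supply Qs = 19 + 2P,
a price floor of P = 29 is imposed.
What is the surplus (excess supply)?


At P = 29:
Qd = 90 - 1*29 = 61
Qs = 19 + 2*29 = 77
Surplus = Qs - Qd = 77 - 61 = 16

16


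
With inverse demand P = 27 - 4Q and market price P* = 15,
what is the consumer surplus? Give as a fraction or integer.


Maximum willingness to pay (at Q=0): P_max = 27
Quantity demanded at P* = 15:
Q* = (27 - 15)/4 = 3
CS = (1/2) * Q* * (P_max - P*)
CS = (1/2) * 3 * (27 - 15)
CS = (1/2) * 3 * 12 = 18

18


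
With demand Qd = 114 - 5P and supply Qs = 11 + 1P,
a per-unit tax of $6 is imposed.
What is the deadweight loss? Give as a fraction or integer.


Pre-tax equilibrium quantity: Q* = 169/6
Post-tax equilibrium quantity: Q_tax = 139/6
Reduction in quantity: Q* - Q_tax = 5
DWL = (1/2) * tax * (Q* - Q_tax)
DWL = (1/2) * 6 * 5 = 15

15


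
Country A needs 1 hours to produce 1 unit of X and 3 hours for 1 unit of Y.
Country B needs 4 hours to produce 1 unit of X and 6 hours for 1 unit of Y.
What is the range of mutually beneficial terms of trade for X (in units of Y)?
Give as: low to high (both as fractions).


Opportunity cost of X for Country A = hours_X / hours_Y = 1/3 = 1/3 units of Y
Opportunity cost of X for Country B = hours_X / hours_Y = 4/6 = 2/3 units of Y
Terms of trade must be between the two opportunity costs.
Range: 1/3 to 2/3

1/3 to 2/3


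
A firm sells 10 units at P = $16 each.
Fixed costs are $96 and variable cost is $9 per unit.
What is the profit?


Total Revenue = P * Q = 16 * 10 = $160
Total Cost = FC + VC*Q = 96 + 9*10 = $186
Profit = TR - TC = 160 - 186 = $-26

$-26


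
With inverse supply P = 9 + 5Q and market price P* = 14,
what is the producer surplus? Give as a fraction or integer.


Minimum supply price (at Q=0): P_min = 9
Quantity supplied at P* = 14:
Q* = (14 - 9)/5 = 1
PS = (1/2) * Q* * (P* - P_min)
PS = (1/2) * 1 * (14 - 9)
PS = (1/2) * 1 * 5 = 5/2

5/2


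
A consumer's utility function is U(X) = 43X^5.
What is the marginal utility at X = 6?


MU = dU/dX = 43*5*X^(5-1)
MU = 215*X^4
At X = 6:
MU = 215 * 6^4
MU = 215 * 1296 = 278640

278640


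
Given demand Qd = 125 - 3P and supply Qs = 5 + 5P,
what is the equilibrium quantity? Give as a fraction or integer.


First find equilibrium price:
125 - 3P = 5 + 5P
P* = 120/8 = 15
Then substitute into demand:
Q* = 125 - 3 * 15 = 80

80


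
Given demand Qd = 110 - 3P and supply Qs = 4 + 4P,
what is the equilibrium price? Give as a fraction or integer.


At equilibrium, Qd = Qs.
110 - 3P = 4 + 4P
110 - 4 = 3P + 4P
106 = 7P
P* = 106/7 = 106/7

106/7


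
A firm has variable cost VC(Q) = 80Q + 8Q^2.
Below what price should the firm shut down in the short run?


AVC(Q) = VC(Q)/Q = 80 + 8Q
AVC is increasing in Q, so minimum AVC is at Q -> 0+.
Min AVC = 80
The firm should shut down if P < 80.

80


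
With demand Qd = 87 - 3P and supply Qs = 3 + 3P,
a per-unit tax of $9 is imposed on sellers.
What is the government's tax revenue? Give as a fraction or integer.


With tax on sellers, new supply: Qs' = 3 + 3(P - 9)
= 3P - 24
New equilibrium quantity:
Q_new = 63/2
Tax revenue = tax * Q_new = 9 * 63/2 = 567/2

567/2


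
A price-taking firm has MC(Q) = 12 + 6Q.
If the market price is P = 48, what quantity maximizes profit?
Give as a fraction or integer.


In perfect competition, profit is maximized where P = MC.
48 = 12 + 6Q
36 = 6Q
Q* = 36/6 = 6

6


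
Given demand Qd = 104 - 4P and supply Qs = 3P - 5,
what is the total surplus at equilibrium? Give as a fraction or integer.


Find equilibrium: 104 - 4P = 3P - 5
104 + 5 = 7P
P* = 109/7 = 109/7
Q* = 3*109/7 - 5 = 292/7
Inverse demand: P = 26 - Q/4, so P_max = 26
Inverse supply: P = 5/3 + Q/3, so P_min = 5/3
CS = (1/2) * 292/7 * (26 - 109/7) = 10658/49
PS = (1/2) * 292/7 * (109/7 - 5/3) = 42632/147
TS = CS + PS = 10658/49 + 42632/147 = 10658/21

10658/21


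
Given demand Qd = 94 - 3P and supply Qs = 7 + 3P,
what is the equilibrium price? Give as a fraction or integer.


At equilibrium, Qd = Qs.
94 - 3P = 7 + 3P
94 - 7 = 3P + 3P
87 = 6P
P* = 87/6 = 29/2

29/2


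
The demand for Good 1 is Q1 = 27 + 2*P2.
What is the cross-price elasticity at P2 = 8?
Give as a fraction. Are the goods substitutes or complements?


dQ1/dP2 = 2
At P2 = 8: Q1 = 27 + 2*8 = 43
Exy = (dQ1/dP2)(P2/Q1) = 2 * 8 / 43 = 16/43
Since Exy > 0, the goods are substitutes.

16/43 (substitutes)


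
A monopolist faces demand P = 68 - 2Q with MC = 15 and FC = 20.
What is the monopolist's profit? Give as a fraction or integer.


MR = MC: 68 - 4Q = 15
Q* = 53/4
P* = 68 - 2*53/4 = 83/2
Profit = (P* - MC)*Q* - FC
= (83/2 - 15)*53/4 - 20
= 53/2*53/4 - 20
= 2809/8 - 20 = 2649/8

2649/8


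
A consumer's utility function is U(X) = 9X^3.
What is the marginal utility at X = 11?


MU = dU/dX = 9*3*X^(3-1)
MU = 27*X^2
At X = 11:
MU = 27 * 11^2
MU = 27 * 121 = 3267

3267


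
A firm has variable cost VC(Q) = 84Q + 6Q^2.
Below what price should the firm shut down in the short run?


AVC(Q) = VC(Q)/Q = 84 + 6Q
AVC is increasing in Q, so minimum AVC is at Q -> 0+.
Min AVC = 84
The firm should shut down if P < 84.

84


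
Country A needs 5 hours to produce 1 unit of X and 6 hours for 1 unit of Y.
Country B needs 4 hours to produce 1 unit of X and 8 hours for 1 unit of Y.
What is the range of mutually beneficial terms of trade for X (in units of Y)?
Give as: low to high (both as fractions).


Opportunity cost of X for Country A = hours_X / hours_Y = 5/6 = 5/6 units of Y
Opportunity cost of X for Country B = hours_X / hours_Y = 4/8 = 1/2 units of Y
Terms of trade must be between the two opportunity costs.
Range: 1/2 to 5/6

1/2 to 5/6


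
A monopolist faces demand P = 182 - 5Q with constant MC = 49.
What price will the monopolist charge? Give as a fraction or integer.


MR = 182 - 10Q
Set MR = MC: 182 - 10Q = 49
Q* = 133/10
Substitute into demand:
P* = 182 - 5*133/10 = 231/2

231/2


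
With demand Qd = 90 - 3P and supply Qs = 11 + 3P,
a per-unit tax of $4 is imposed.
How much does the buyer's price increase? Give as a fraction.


With a per-unit tax, the buyer's price increase depends on relative slopes.
Supply slope: d = 3, Demand slope: b = 3
Buyer's price increase = d * tax / (b + d)
= 3 * 4 / (3 + 3)
= 12 / 6 = 2

2


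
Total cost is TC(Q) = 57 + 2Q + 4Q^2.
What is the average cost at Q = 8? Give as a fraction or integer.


TC(8) = 57 + 2*8 + 4*8^2
TC(8) = 57 + 16 + 256 = 329
AC = TC/Q = 329/8 = 329/8

329/8


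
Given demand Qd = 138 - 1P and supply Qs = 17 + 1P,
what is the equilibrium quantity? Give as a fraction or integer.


First find equilibrium price:
138 - 1P = 17 + 1P
P* = 121/2 = 121/2
Then substitute into demand:
Q* = 138 - 1 * 121/2 = 155/2

155/2


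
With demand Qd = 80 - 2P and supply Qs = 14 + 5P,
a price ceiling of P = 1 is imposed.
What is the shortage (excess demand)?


At P = 1:
Qd = 80 - 2*1 = 78
Qs = 14 + 5*1 = 19
Shortage = Qd - Qs = 78 - 19 = 59

59


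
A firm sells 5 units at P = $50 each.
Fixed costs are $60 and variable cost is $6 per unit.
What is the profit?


Total Revenue = P * Q = 50 * 5 = $250
Total Cost = FC + VC*Q = 60 + 6*5 = $90
Profit = TR - TC = 250 - 90 = $160

$160


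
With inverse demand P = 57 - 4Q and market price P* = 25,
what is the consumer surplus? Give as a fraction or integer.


Maximum willingness to pay (at Q=0): P_max = 57
Quantity demanded at P* = 25:
Q* = (57 - 25)/4 = 8
CS = (1/2) * Q* * (P_max - P*)
CS = (1/2) * 8 * (57 - 25)
CS = (1/2) * 8 * 32 = 128

128


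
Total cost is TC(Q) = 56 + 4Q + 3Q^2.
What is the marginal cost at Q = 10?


MC = dTC/dQ = 4 + 2*3*Q
At Q = 10:
MC = 4 + 6*10
MC = 4 + 60 = 64

64


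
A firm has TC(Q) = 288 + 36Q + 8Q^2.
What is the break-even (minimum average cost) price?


AC(Q) = 288/Q + 36 + 8Q
To minimize: dAC/dQ = -288/Q^2 + 8 = 0
Q^2 = 288/8 = 36
Q* = 6
Min AC = 288/6 + 36 + 8*6
Min AC = 48 + 36 + 48 = 132

132


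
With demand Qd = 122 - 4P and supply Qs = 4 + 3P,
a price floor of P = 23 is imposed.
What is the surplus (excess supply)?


At P = 23:
Qd = 122 - 4*23 = 30
Qs = 4 + 3*23 = 73
Surplus = Qs - Qd = 73 - 30 = 43

43


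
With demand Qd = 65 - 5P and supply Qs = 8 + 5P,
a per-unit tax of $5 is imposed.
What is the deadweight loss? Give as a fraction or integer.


Pre-tax equilibrium quantity: Q* = 73/2
Post-tax equilibrium quantity: Q_tax = 24
Reduction in quantity: Q* - Q_tax = 25/2
DWL = (1/2) * tax * (Q* - Q_tax)
DWL = (1/2) * 5 * 25/2 = 125/4

125/4


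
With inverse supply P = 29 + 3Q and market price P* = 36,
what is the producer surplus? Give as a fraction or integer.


Minimum supply price (at Q=0): P_min = 29
Quantity supplied at P* = 36:
Q* = (36 - 29)/3 = 7/3
PS = (1/2) * Q* * (P* - P_min)
PS = (1/2) * 7/3 * (36 - 29)
PS = (1/2) * 7/3 * 7 = 49/6

49/6


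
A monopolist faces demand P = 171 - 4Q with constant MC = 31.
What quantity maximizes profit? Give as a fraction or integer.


TR = P*Q = (171 - 4Q)Q = 171Q - 4Q^2
MR = dTR/dQ = 171 - 8Q
Set MR = MC:
171 - 8Q = 31
140 = 8Q
Q* = 140/8 = 35/2

35/2


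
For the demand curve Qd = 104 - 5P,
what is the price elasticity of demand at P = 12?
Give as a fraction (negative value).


dQ/dP = -5
At P = 12: Q = 104 - 5*12 = 44
E = (dQ/dP)(P/Q) = (-5)(12/44) = -15/11

-15/11


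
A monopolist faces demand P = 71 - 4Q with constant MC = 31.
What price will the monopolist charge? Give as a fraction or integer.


MR = 71 - 8Q
Set MR = MC: 71 - 8Q = 31
Q* = 5
Substitute into demand:
P* = 71 - 4*5 = 51

51


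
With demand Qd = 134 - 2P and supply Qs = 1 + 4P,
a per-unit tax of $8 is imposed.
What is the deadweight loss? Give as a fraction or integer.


Pre-tax equilibrium quantity: Q* = 269/3
Post-tax equilibrium quantity: Q_tax = 79
Reduction in quantity: Q* - Q_tax = 32/3
DWL = (1/2) * tax * (Q* - Q_tax)
DWL = (1/2) * 8 * 32/3 = 128/3

128/3


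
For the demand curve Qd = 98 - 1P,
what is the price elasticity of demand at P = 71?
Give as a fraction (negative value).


dQ/dP = -1
At P = 71: Q = 98 - 1*71 = 27
E = (dQ/dP)(P/Q) = (-1)(71/27) = -71/27

-71/27


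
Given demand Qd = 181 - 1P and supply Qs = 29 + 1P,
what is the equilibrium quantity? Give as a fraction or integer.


First find equilibrium price:
181 - 1P = 29 + 1P
P* = 152/2 = 76
Then substitute into demand:
Q* = 181 - 1 * 76 = 105

105


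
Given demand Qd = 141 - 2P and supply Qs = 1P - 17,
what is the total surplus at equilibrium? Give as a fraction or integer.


Find equilibrium: 141 - 2P = 1P - 17
141 + 17 = 3P
P* = 158/3 = 158/3
Q* = 1*158/3 - 17 = 107/3
Inverse demand: P = 141/2 - Q/2, so P_max = 141/2
Inverse supply: P = 17 + Q/1, so P_min = 17
CS = (1/2) * 107/3 * (141/2 - 158/3) = 11449/36
PS = (1/2) * 107/3 * (158/3 - 17) = 11449/18
TS = CS + PS = 11449/36 + 11449/18 = 11449/12

11449/12


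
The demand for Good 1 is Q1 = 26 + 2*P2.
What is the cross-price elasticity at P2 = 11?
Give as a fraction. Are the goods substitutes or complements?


dQ1/dP2 = 2
At P2 = 11: Q1 = 26 + 2*11 = 48
Exy = (dQ1/dP2)(P2/Q1) = 2 * 11 / 48 = 11/24
Since Exy > 0, the goods are substitutes.

11/24 (substitutes)


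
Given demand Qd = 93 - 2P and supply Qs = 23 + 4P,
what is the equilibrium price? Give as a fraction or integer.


At equilibrium, Qd = Qs.
93 - 2P = 23 + 4P
93 - 23 = 2P + 4P
70 = 6P
P* = 70/6 = 35/3

35/3


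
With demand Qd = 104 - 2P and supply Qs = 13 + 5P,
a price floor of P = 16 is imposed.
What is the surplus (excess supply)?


At P = 16:
Qd = 104 - 2*16 = 72
Qs = 13 + 5*16 = 93
Surplus = Qs - Qd = 93 - 72 = 21

21


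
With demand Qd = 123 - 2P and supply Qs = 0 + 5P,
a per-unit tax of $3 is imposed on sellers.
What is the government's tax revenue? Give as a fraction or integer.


With tax on sellers, new supply: Qs' = 0 + 5(P - 3)
= 5P - 15
New equilibrium quantity:
Q_new = 585/7
Tax revenue = tax * Q_new = 3 * 585/7 = 1755/7

1755/7


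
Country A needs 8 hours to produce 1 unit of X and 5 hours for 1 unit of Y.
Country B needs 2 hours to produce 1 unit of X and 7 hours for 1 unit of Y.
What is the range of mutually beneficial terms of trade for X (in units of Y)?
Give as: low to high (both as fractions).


Opportunity cost of X for Country A = hours_X / hours_Y = 8/5 = 8/5 units of Y
Opportunity cost of X for Country B = hours_X / hours_Y = 2/7 = 2/7 units of Y
Terms of trade must be between the two opportunity costs.
Range: 2/7 to 8/5

2/7 to 8/5


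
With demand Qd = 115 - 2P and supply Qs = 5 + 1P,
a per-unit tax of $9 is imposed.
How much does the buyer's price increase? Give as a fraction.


With a per-unit tax, the buyer's price increase depends on relative slopes.
Supply slope: d = 1, Demand slope: b = 2
Buyer's price increase = d * tax / (b + d)
= 1 * 9 / (2 + 1)
= 9 / 3 = 3

3


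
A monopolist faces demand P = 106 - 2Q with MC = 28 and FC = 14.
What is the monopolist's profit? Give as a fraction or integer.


MR = MC: 106 - 4Q = 28
Q* = 39/2
P* = 106 - 2*39/2 = 67
Profit = (P* - MC)*Q* - FC
= (67 - 28)*39/2 - 14
= 39*39/2 - 14
= 1521/2 - 14 = 1493/2

1493/2


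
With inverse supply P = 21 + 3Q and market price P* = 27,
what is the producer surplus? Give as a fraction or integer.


Minimum supply price (at Q=0): P_min = 21
Quantity supplied at P* = 27:
Q* = (27 - 21)/3 = 2
PS = (1/2) * Q* * (P* - P_min)
PS = (1/2) * 2 * (27 - 21)
PS = (1/2) * 2 * 6 = 6

6


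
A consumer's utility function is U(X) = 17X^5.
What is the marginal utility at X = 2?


MU = dU/dX = 17*5*X^(5-1)
MU = 85*X^4
At X = 2:
MU = 85 * 2^4
MU = 85 * 16 = 1360

1360


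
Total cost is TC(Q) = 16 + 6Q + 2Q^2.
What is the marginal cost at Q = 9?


MC = dTC/dQ = 6 + 2*2*Q
At Q = 9:
MC = 6 + 4*9
MC = 6 + 36 = 42

42


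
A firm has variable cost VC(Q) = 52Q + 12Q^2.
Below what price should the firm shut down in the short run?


AVC(Q) = VC(Q)/Q = 52 + 12Q
AVC is increasing in Q, so minimum AVC is at Q -> 0+.
Min AVC = 52
The firm should shut down if P < 52.

52


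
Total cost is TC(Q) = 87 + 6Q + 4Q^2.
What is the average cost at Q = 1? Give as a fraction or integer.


TC(1) = 87 + 6*1 + 4*1^2
TC(1) = 87 + 6 + 4 = 97
AC = TC/Q = 97/1 = 97

97


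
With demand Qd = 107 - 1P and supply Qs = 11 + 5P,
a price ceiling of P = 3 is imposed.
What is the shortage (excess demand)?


At P = 3:
Qd = 107 - 1*3 = 104
Qs = 11 + 5*3 = 26
Shortage = Qd - Qs = 104 - 26 = 78

78


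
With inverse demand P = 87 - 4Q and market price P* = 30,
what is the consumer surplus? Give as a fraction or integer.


Maximum willingness to pay (at Q=0): P_max = 87
Quantity demanded at P* = 30:
Q* = (87 - 30)/4 = 57/4
CS = (1/2) * Q* * (P_max - P*)
CS = (1/2) * 57/4 * (87 - 30)
CS = (1/2) * 57/4 * 57 = 3249/8

3249/8


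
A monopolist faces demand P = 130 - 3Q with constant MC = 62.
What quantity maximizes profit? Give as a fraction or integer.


TR = P*Q = (130 - 3Q)Q = 130Q - 3Q^2
MR = dTR/dQ = 130 - 6Q
Set MR = MC:
130 - 6Q = 62
68 = 6Q
Q* = 68/6 = 34/3

34/3


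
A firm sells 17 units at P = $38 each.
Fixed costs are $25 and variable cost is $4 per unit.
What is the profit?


Total Revenue = P * Q = 38 * 17 = $646
Total Cost = FC + VC*Q = 25 + 4*17 = $93
Profit = TR - TC = 646 - 93 = $553

$553


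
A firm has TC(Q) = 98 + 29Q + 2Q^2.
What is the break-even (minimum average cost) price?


AC(Q) = 98/Q + 29 + 2Q
To minimize: dAC/dQ = -98/Q^2 + 2 = 0
Q^2 = 98/2 = 49
Q* = 7
Min AC = 98/7 + 29 + 2*7
Min AC = 14 + 29 + 14 = 57

57


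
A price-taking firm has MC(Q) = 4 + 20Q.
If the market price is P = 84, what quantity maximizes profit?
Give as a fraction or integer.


In perfect competition, profit is maximized where P = MC.
84 = 4 + 20Q
80 = 20Q
Q* = 80/20 = 4

4


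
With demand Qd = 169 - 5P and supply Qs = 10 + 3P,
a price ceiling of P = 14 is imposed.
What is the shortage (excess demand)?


At P = 14:
Qd = 169 - 5*14 = 99
Qs = 10 + 3*14 = 52
Shortage = Qd - Qs = 99 - 52 = 47

47


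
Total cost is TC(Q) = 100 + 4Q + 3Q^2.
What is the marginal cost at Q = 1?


MC = dTC/dQ = 4 + 2*3*Q
At Q = 1:
MC = 4 + 6*1
MC = 4 + 6 = 10

10


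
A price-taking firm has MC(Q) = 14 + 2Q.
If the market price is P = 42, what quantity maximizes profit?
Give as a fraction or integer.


In perfect competition, profit is maximized where P = MC.
42 = 14 + 2Q
28 = 2Q
Q* = 28/2 = 14

14


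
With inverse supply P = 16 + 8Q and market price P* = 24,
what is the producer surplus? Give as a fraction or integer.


Minimum supply price (at Q=0): P_min = 16
Quantity supplied at P* = 24:
Q* = (24 - 16)/8 = 1
PS = (1/2) * Q* * (P* - P_min)
PS = (1/2) * 1 * (24 - 16)
PS = (1/2) * 1 * 8 = 4

4


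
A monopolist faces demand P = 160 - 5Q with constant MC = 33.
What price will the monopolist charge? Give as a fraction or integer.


MR = 160 - 10Q
Set MR = MC: 160 - 10Q = 33
Q* = 127/10
Substitute into demand:
P* = 160 - 5*127/10 = 193/2

193/2


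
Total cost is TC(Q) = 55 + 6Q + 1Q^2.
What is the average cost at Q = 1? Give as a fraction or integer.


TC(1) = 55 + 6*1 + 1*1^2
TC(1) = 55 + 6 + 1 = 62
AC = TC/Q = 62/1 = 62

62


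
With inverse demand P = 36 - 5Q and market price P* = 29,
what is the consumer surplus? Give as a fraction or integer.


Maximum willingness to pay (at Q=0): P_max = 36
Quantity demanded at P* = 29:
Q* = (36 - 29)/5 = 7/5
CS = (1/2) * Q* * (P_max - P*)
CS = (1/2) * 7/5 * (36 - 29)
CS = (1/2) * 7/5 * 7 = 49/10

49/10


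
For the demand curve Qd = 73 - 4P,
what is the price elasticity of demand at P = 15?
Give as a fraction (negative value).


dQ/dP = -4
At P = 15: Q = 73 - 4*15 = 13
E = (dQ/dP)(P/Q) = (-4)(15/13) = -60/13

-60/13


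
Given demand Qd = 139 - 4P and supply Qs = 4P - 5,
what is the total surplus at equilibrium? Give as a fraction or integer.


Find equilibrium: 139 - 4P = 4P - 5
139 + 5 = 8P
P* = 144/8 = 18
Q* = 4*18 - 5 = 67
Inverse demand: P = 139/4 - Q/4, so P_max = 139/4
Inverse supply: P = 5/4 + Q/4, so P_min = 5/4
CS = (1/2) * 67 * (139/4 - 18) = 4489/8
PS = (1/2) * 67 * (18 - 5/4) = 4489/8
TS = CS + PS = 4489/8 + 4489/8 = 4489/4

4489/4


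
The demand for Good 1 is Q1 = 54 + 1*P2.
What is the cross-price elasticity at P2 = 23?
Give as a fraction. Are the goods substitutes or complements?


dQ1/dP2 = 1
At P2 = 23: Q1 = 54 + 1*23 = 77
Exy = (dQ1/dP2)(P2/Q1) = 1 * 23 / 77 = 23/77
Since Exy > 0, the goods are substitutes.

23/77 (substitutes)


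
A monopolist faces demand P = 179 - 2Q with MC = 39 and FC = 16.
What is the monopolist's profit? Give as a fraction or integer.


MR = MC: 179 - 4Q = 39
Q* = 35
P* = 179 - 2*35 = 109
Profit = (P* - MC)*Q* - FC
= (109 - 39)*35 - 16
= 70*35 - 16
= 2450 - 16 = 2434

2434


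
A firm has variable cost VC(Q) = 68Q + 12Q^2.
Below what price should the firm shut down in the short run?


AVC(Q) = VC(Q)/Q = 68 + 12Q
AVC is increasing in Q, so minimum AVC is at Q -> 0+.
Min AVC = 68
The firm should shut down if P < 68.

68


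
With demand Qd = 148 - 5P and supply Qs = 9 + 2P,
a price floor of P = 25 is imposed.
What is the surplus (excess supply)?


At P = 25:
Qd = 148 - 5*25 = 23
Qs = 9 + 2*25 = 59
Surplus = Qs - Qd = 59 - 23 = 36

36


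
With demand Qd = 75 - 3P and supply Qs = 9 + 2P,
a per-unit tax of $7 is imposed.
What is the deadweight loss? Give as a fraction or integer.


Pre-tax equilibrium quantity: Q* = 177/5
Post-tax equilibrium quantity: Q_tax = 27
Reduction in quantity: Q* - Q_tax = 42/5
DWL = (1/2) * tax * (Q* - Q_tax)
DWL = (1/2) * 7 * 42/5 = 147/5

147/5


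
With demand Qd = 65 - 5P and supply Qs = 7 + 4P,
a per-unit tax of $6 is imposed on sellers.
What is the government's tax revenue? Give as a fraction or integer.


With tax on sellers, new supply: Qs' = 7 + 4(P - 6)
= 4P - 17
New equilibrium quantity:
Q_new = 175/9
Tax revenue = tax * Q_new = 6 * 175/9 = 350/3

350/3


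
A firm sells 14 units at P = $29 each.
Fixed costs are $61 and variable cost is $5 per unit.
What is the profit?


Total Revenue = P * Q = 29 * 14 = $406
Total Cost = FC + VC*Q = 61 + 5*14 = $131
Profit = TR - TC = 406 - 131 = $275

$275


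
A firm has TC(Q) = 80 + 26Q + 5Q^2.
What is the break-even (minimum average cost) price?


AC(Q) = 80/Q + 26 + 5Q
To minimize: dAC/dQ = -80/Q^2 + 5 = 0
Q^2 = 80/5 = 16
Q* = 4
Min AC = 80/4 + 26 + 5*4
Min AC = 20 + 26 + 20 = 66

66


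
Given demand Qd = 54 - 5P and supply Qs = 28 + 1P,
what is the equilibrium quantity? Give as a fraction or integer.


First find equilibrium price:
54 - 5P = 28 + 1P
P* = 26/6 = 13/3
Then substitute into demand:
Q* = 54 - 5 * 13/3 = 97/3

97/3


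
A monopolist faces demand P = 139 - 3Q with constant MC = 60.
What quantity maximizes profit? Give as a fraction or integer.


TR = P*Q = (139 - 3Q)Q = 139Q - 3Q^2
MR = dTR/dQ = 139 - 6Q
Set MR = MC:
139 - 6Q = 60
79 = 6Q
Q* = 79/6 = 79/6

79/6


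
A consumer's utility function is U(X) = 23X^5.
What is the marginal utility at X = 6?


MU = dU/dX = 23*5*X^(5-1)
MU = 115*X^4
At X = 6:
MU = 115 * 6^4
MU = 115 * 1296 = 149040

149040


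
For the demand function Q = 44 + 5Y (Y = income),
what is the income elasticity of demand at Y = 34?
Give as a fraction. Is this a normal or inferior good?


dQ/dY = 5
At Y = 34: Q = 44 + 5*34 = 214
Ey = (dQ/dY)(Y/Q) = 5 * 34 / 214 = 85/107
Since Ey > 0, this is a normal good.

85/107 (normal good)


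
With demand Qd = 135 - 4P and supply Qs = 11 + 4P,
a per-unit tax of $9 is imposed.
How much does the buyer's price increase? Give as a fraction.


With a per-unit tax, the buyer's price increase depends on relative slopes.
Supply slope: d = 4, Demand slope: b = 4
Buyer's price increase = d * tax / (b + d)
= 4 * 9 / (4 + 4)
= 36 / 8 = 9/2

9/2


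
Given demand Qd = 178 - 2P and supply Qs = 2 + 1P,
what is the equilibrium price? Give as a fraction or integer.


At equilibrium, Qd = Qs.
178 - 2P = 2 + 1P
178 - 2 = 2P + 1P
176 = 3P
P* = 176/3 = 176/3

176/3


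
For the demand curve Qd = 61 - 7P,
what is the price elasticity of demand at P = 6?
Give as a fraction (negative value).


dQ/dP = -7
At P = 6: Q = 61 - 7*6 = 19
E = (dQ/dP)(P/Q) = (-7)(6/19) = -42/19

-42/19


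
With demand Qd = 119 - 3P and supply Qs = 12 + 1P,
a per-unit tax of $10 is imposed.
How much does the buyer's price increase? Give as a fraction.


With a per-unit tax, the buyer's price increase depends on relative slopes.
Supply slope: d = 1, Demand slope: b = 3
Buyer's price increase = d * tax / (b + d)
= 1 * 10 / (3 + 1)
= 10 / 4 = 5/2

5/2


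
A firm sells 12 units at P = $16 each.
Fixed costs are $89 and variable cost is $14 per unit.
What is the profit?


Total Revenue = P * Q = 16 * 12 = $192
Total Cost = FC + VC*Q = 89 + 14*12 = $257
Profit = TR - TC = 192 - 257 = $-65

$-65


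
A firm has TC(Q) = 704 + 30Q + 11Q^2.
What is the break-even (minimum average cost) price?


AC(Q) = 704/Q + 30 + 11Q
To minimize: dAC/dQ = -704/Q^2 + 11 = 0
Q^2 = 704/11 = 64
Q* = 8
Min AC = 704/8 + 30 + 11*8
Min AC = 88 + 30 + 88 = 206

206


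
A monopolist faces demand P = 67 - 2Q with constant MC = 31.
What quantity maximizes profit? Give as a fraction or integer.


TR = P*Q = (67 - 2Q)Q = 67Q - 2Q^2
MR = dTR/dQ = 67 - 4Q
Set MR = MC:
67 - 4Q = 31
36 = 4Q
Q* = 36/4 = 9

9


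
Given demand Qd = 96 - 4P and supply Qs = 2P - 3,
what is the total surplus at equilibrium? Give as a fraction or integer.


Find equilibrium: 96 - 4P = 2P - 3
96 + 3 = 6P
P* = 99/6 = 33/2
Q* = 2*33/2 - 3 = 30
Inverse demand: P = 24 - Q/4, so P_max = 24
Inverse supply: P = 3/2 + Q/2, so P_min = 3/2
CS = (1/2) * 30 * (24 - 33/2) = 225/2
PS = (1/2) * 30 * (33/2 - 3/2) = 225
TS = CS + PS = 225/2 + 225 = 675/2

675/2


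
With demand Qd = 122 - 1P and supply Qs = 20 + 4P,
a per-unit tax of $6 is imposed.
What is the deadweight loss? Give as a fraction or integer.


Pre-tax equilibrium quantity: Q* = 508/5
Post-tax equilibrium quantity: Q_tax = 484/5
Reduction in quantity: Q* - Q_tax = 24/5
DWL = (1/2) * tax * (Q* - Q_tax)
DWL = (1/2) * 6 * 24/5 = 72/5

72/5


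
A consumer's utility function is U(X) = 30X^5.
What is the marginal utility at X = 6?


MU = dU/dX = 30*5*X^(5-1)
MU = 150*X^4
At X = 6:
MU = 150 * 6^4
MU = 150 * 1296 = 194400

194400


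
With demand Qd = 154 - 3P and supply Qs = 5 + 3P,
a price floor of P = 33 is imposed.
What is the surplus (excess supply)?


At P = 33:
Qd = 154 - 3*33 = 55
Qs = 5 + 3*33 = 104
Surplus = Qs - Qd = 104 - 55 = 49

49


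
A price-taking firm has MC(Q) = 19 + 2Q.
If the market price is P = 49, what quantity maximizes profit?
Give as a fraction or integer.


In perfect competition, profit is maximized where P = MC.
49 = 19 + 2Q
30 = 2Q
Q* = 30/2 = 15

15


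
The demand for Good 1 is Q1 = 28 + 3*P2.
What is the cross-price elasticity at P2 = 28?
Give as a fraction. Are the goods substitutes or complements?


dQ1/dP2 = 3
At P2 = 28: Q1 = 28 + 3*28 = 112
Exy = (dQ1/dP2)(P2/Q1) = 3 * 28 / 112 = 3/4
Since Exy > 0, the goods are substitutes.

3/4 (substitutes)


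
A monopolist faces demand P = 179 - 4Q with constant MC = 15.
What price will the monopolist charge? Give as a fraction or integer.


MR = 179 - 8Q
Set MR = MC: 179 - 8Q = 15
Q* = 41/2
Substitute into demand:
P* = 179 - 4*41/2 = 97

97


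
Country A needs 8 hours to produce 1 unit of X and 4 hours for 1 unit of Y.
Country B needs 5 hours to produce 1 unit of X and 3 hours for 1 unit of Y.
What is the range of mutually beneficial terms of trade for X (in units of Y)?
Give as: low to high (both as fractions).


Opportunity cost of X for Country A = hours_X / hours_Y = 8/4 = 2 units of Y
Opportunity cost of X for Country B = hours_X / hours_Y = 5/3 = 5/3 units of Y
Terms of trade must be between the two opportunity costs.
Range: 5/3 to 2

5/3 to 2


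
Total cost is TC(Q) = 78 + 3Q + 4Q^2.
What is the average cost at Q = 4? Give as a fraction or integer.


TC(4) = 78 + 3*4 + 4*4^2
TC(4) = 78 + 12 + 64 = 154
AC = TC/Q = 154/4 = 77/2

77/2


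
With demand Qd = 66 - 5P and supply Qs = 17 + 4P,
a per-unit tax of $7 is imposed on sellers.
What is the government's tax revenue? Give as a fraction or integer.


With tax on sellers, new supply: Qs' = 17 + 4(P - 7)
= 4P - 11
New equilibrium quantity:
Q_new = 209/9
Tax revenue = tax * Q_new = 7 * 209/9 = 1463/9

1463/9


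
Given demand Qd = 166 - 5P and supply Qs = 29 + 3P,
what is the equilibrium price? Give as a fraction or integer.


At equilibrium, Qd = Qs.
166 - 5P = 29 + 3P
166 - 29 = 5P + 3P
137 = 8P
P* = 137/8 = 137/8

137/8


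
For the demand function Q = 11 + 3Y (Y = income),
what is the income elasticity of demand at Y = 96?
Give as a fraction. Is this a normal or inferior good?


dQ/dY = 3
At Y = 96: Q = 11 + 3*96 = 299
Ey = (dQ/dY)(Y/Q) = 3 * 96 / 299 = 288/299
Since Ey > 0, this is a normal good.

288/299 (normal good)


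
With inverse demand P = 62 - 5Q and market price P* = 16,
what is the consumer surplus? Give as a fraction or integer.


Maximum willingness to pay (at Q=0): P_max = 62
Quantity demanded at P* = 16:
Q* = (62 - 16)/5 = 46/5
CS = (1/2) * Q* * (P_max - P*)
CS = (1/2) * 46/5 * (62 - 16)
CS = (1/2) * 46/5 * 46 = 1058/5

1058/5


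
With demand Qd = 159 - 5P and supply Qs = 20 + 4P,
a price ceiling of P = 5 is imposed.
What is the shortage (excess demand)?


At P = 5:
Qd = 159 - 5*5 = 134
Qs = 20 + 4*5 = 40
Shortage = Qd - Qs = 134 - 40 = 94

94


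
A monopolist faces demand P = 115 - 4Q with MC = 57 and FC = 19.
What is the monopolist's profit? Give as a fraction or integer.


MR = MC: 115 - 8Q = 57
Q* = 29/4
P* = 115 - 4*29/4 = 86
Profit = (P* - MC)*Q* - FC
= (86 - 57)*29/4 - 19
= 29*29/4 - 19
= 841/4 - 19 = 765/4

765/4


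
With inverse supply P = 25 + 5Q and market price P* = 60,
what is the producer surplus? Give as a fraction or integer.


Minimum supply price (at Q=0): P_min = 25
Quantity supplied at P* = 60:
Q* = (60 - 25)/5 = 7
PS = (1/2) * Q* * (P* - P_min)
PS = (1/2) * 7 * (60 - 25)
PS = (1/2) * 7 * 35 = 245/2

245/2


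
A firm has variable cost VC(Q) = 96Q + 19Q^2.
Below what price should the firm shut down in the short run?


AVC(Q) = VC(Q)/Q = 96 + 19Q
AVC is increasing in Q, so minimum AVC is at Q -> 0+.
Min AVC = 96
The firm should shut down if P < 96.

96


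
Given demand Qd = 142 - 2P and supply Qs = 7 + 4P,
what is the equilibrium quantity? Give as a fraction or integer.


First find equilibrium price:
142 - 2P = 7 + 4P
P* = 135/6 = 45/2
Then substitute into demand:
Q* = 142 - 2 * 45/2 = 97

97


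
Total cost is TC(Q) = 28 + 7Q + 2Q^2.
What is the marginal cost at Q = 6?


MC = dTC/dQ = 7 + 2*2*Q
At Q = 6:
MC = 7 + 4*6
MC = 7 + 24 = 31

31


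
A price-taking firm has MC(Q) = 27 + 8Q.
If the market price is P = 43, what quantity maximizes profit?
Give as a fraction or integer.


In perfect competition, profit is maximized where P = MC.
43 = 27 + 8Q
16 = 8Q
Q* = 16/8 = 2

2


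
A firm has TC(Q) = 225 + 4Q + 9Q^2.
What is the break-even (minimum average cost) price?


AC(Q) = 225/Q + 4 + 9Q
To minimize: dAC/dQ = -225/Q^2 + 9 = 0
Q^2 = 225/9 = 25
Q* = 5
Min AC = 225/5 + 4 + 9*5
Min AC = 45 + 4 + 45 = 94

94


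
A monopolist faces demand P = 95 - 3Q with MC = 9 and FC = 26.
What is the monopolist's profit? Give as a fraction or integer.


MR = MC: 95 - 6Q = 9
Q* = 43/3
P* = 95 - 3*43/3 = 52
Profit = (P* - MC)*Q* - FC
= (52 - 9)*43/3 - 26
= 43*43/3 - 26
= 1849/3 - 26 = 1771/3

1771/3


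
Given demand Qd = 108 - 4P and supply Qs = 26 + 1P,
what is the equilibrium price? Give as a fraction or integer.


At equilibrium, Qd = Qs.
108 - 4P = 26 + 1P
108 - 26 = 4P + 1P
82 = 5P
P* = 82/5 = 82/5

82/5


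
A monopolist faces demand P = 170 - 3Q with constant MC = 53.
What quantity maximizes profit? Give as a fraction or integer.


TR = P*Q = (170 - 3Q)Q = 170Q - 3Q^2
MR = dTR/dQ = 170 - 6Q
Set MR = MC:
170 - 6Q = 53
117 = 6Q
Q* = 117/6 = 39/2

39/2


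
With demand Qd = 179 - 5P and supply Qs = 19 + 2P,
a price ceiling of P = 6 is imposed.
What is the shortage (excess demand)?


At P = 6:
Qd = 179 - 5*6 = 149
Qs = 19 + 2*6 = 31
Shortage = Qd - Qs = 149 - 31 = 118

118


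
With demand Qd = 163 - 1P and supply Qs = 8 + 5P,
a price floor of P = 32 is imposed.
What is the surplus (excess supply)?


At P = 32:
Qd = 163 - 1*32 = 131
Qs = 8 + 5*32 = 168
Surplus = Qs - Qd = 168 - 131 = 37

37


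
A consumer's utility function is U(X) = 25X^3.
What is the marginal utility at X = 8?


MU = dU/dX = 25*3*X^(3-1)
MU = 75*X^2
At X = 8:
MU = 75 * 8^2
MU = 75 * 64 = 4800

4800


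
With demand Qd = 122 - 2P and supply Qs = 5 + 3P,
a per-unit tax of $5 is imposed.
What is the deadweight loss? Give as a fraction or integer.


Pre-tax equilibrium quantity: Q* = 376/5
Post-tax equilibrium quantity: Q_tax = 346/5
Reduction in quantity: Q* - Q_tax = 6
DWL = (1/2) * tax * (Q* - Q_tax)
DWL = (1/2) * 5 * 6 = 15

15


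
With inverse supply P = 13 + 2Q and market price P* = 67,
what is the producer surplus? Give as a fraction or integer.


Minimum supply price (at Q=0): P_min = 13
Quantity supplied at P* = 67:
Q* = (67 - 13)/2 = 27
PS = (1/2) * Q* * (P* - P_min)
PS = (1/2) * 27 * (67 - 13)
PS = (1/2) * 27 * 54 = 729

729


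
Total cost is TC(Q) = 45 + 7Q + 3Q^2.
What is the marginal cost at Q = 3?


MC = dTC/dQ = 7 + 2*3*Q
At Q = 3:
MC = 7 + 6*3
MC = 7 + 18 = 25

25


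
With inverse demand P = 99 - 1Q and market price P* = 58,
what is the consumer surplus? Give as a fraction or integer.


Maximum willingness to pay (at Q=0): P_max = 99
Quantity demanded at P* = 58:
Q* = (99 - 58)/1 = 41
CS = (1/2) * Q* * (P_max - P*)
CS = (1/2) * 41 * (99 - 58)
CS = (1/2) * 41 * 41 = 1681/2

1681/2


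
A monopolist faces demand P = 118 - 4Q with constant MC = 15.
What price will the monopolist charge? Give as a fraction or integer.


MR = 118 - 8Q
Set MR = MC: 118 - 8Q = 15
Q* = 103/8
Substitute into demand:
P* = 118 - 4*103/8 = 133/2

133/2


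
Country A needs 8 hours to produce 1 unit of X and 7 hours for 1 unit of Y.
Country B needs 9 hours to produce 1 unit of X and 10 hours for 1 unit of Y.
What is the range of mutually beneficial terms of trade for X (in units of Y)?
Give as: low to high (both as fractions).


Opportunity cost of X for Country A = hours_X / hours_Y = 8/7 = 8/7 units of Y
Opportunity cost of X for Country B = hours_X / hours_Y = 9/10 = 9/10 units of Y
Terms of trade must be between the two opportunity costs.
Range: 9/10 to 8/7

9/10 to 8/7


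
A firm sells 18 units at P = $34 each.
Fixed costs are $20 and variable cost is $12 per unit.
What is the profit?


Total Revenue = P * Q = 34 * 18 = $612
Total Cost = FC + VC*Q = 20 + 12*18 = $236
Profit = TR - TC = 612 - 236 = $376

$376


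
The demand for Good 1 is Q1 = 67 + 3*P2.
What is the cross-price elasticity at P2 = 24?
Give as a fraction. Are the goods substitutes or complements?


dQ1/dP2 = 3
At P2 = 24: Q1 = 67 + 3*24 = 139
Exy = (dQ1/dP2)(P2/Q1) = 3 * 24 / 139 = 72/139
Since Exy > 0, the goods are substitutes.

72/139 (substitutes)


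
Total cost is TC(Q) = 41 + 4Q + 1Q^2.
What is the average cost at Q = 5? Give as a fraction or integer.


TC(5) = 41 + 4*5 + 1*5^2
TC(5) = 41 + 20 + 25 = 86
AC = TC/Q = 86/5 = 86/5

86/5


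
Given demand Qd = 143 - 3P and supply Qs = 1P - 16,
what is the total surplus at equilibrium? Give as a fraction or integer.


Find equilibrium: 143 - 3P = 1P - 16
143 + 16 = 4P
P* = 159/4 = 159/4
Q* = 1*159/4 - 16 = 95/4
Inverse demand: P = 143/3 - Q/3, so P_max = 143/3
Inverse supply: P = 16 + Q/1, so P_min = 16
CS = (1/2) * 95/4 * (143/3 - 159/4) = 9025/96
PS = (1/2) * 95/4 * (159/4 - 16) = 9025/32
TS = CS + PS = 9025/96 + 9025/32 = 9025/24

9025/24


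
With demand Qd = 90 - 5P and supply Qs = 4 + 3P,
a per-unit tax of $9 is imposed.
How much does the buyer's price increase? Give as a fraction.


With a per-unit tax, the buyer's price increase depends on relative slopes.
Supply slope: d = 3, Demand slope: b = 5
Buyer's price increase = d * tax / (b + d)
= 3 * 9 / (5 + 3)
= 27 / 8 = 27/8

27/8


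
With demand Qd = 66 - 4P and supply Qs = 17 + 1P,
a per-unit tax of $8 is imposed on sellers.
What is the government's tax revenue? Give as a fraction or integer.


With tax on sellers, new supply: Qs' = 17 + 1(P - 8)
= 9 + 1P
New equilibrium quantity:
Q_new = 102/5
Tax revenue = tax * Q_new = 8 * 102/5 = 816/5

816/5


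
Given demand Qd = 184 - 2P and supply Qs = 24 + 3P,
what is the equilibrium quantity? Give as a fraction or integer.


First find equilibrium price:
184 - 2P = 24 + 3P
P* = 160/5 = 32
Then substitute into demand:
Q* = 184 - 2 * 32 = 120

120


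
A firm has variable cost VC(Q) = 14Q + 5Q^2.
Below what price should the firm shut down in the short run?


AVC(Q) = VC(Q)/Q = 14 + 5Q
AVC is increasing in Q, so minimum AVC is at Q -> 0+.
Min AVC = 14
The firm should shut down if P < 14.

14


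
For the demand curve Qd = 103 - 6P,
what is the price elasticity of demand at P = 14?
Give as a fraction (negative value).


dQ/dP = -6
At P = 14: Q = 103 - 6*14 = 19
E = (dQ/dP)(P/Q) = (-6)(14/19) = -84/19

-84/19


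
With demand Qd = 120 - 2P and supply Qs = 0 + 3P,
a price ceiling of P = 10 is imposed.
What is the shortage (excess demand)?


At P = 10:
Qd = 120 - 2*10 = 100
Qs = 0 + 3*10 = 30
Shortage = Qd - Qs = 100 - 30 = 70

70


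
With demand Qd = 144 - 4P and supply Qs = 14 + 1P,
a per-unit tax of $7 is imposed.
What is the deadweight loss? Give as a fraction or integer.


Pre-tax equilibrium quantity: Q* = 40
Post-tax equilibrium quantity: Q_tax = 172/5
Reduction in quantity: Q* - Q_tax = 28/5
DWL = (1/2) * tax * (Q* - Q_tax)
DWL = (1/2) * 7 * 28/5 = 98/5

98/5


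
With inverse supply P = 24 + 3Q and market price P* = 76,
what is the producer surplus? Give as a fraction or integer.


Minimum supply price (at Q=0): P_min = 24
Quantity supplied at P* = 76:
Q* = (76 - 24)/3 = 52/3
PS = (1/2) * Q* * (P* - P_min)
PS = (1/2) * 52/3 * (76 - 24)
PS = (1/2) * 52/3 * 52 = 1352/3

1352/3


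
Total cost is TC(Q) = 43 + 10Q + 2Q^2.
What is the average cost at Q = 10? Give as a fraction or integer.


TC(10) = 43 + 10*10 + 2*10^2
TC(10) = 43 + 100 + 200 = 343
AC = TC/Q = 343/10 = 343/10

343/10


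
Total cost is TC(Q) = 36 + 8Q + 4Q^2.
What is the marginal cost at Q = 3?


MC = dTC/dQ = 8 + 2*4*Q
At Q = 3:
MC = 8 + 8*3
MC = 8 + 24 = 32

32


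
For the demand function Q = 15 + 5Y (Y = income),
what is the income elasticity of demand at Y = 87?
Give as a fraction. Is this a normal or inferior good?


dQ/dY = 5
At Y = 87: Q = 15 + 5*87 = 450
Ey = (dQ/dY)(Y/Q) = 5 * 87 / 450 = 29/30
Since Ey > 0, this is a normal good.

29/30 (normal good)


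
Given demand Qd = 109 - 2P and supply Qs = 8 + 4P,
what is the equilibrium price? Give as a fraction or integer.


At equilibrium, Qd = Qs.
109 - 2P = 8 + 4P
109 - 8 = 2P + 4P
101 = 6P
P* = 101/6 = 101/6

101/6


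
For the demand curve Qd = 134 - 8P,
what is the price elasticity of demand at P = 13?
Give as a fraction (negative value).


dQ/dP = -8
At P = 13: Q = 134 - 8*13 = 30
E = (dQ/dP)(P/Q) = (-8)(13/30) = -52/15

-52/15


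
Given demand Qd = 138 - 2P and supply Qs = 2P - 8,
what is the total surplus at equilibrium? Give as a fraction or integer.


Find equilibrium: 138 - 2P = 2P - 8
138 + 8 = 4P
P* = 146/4 = 73/2
Q* = 2*73/2 - 8 = 65
Inverse demand: P = 69 - Q/2, so P_max = 69
Inverse supply: P = 4 + Q/2, so P_min = 4
CS = (1/2) * 65 * (69 - 73/2) = 4225/4
PS = (1/2) * 65 * (73/2 - 4) = 4225/4
TS = CS + PS = 4225/4 + 4225/4 = 4225/2

4225/2


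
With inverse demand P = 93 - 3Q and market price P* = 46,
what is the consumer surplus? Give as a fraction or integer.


Maximum willingness to pay (at Q=0): P_max = 93
Quantity demanded at P* = 46:
Q* = (93 - 46)/3 = 47/3
CS = (1/2) * Q* * (P_max - P*)
CS = (1/2) * 47/3 * (93 - 46)
CS = (1/2) * 47/3 * 47 = 2209/6

2209/6


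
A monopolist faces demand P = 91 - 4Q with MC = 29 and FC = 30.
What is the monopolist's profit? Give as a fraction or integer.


MR = MC: 91 - 8Q = 29
Q* = 31/4
P* = 91 - 4*31/4 = 60
Profit = (P* - MC)*Q* - FC
= (60 - 29)*31/4 - 30
= 31*31/4 - 30
= 961/4 - 30 = 841/4

841/4


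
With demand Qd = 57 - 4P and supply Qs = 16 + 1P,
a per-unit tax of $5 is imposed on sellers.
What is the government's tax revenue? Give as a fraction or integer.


With tax on sellers, new supply: Qs' = 16 + 1(P - 5)
= 11 + 1P
New equilibrium quantity:
Q_new = 101/5
Tax revenue = tax * Q_new = 5 * 101/5 = 101

101


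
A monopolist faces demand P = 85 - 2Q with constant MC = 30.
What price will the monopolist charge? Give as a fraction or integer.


MR = 85 - 4Q
Set MR = MC: 85 - 4Q = 30
Q* = 55/4
Substitute into demand:
P* = 85 - 2*55/4 = 115/2

115/2


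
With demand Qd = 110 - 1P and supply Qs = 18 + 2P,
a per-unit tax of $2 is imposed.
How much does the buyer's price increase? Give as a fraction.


With a per-unit tax, the buyer's price increase depends on relative slopes.
Supply slope: d = 2, Demand slope: b = 1
Buyer's price increase = d * tax / (b + d)
= 2 * 2 / (1 + 2)
= 4 / 3 = 4/3

4/3


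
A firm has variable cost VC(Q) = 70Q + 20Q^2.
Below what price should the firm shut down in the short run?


AVC(Q) = VC(Q)/Q = 70 + 20Q
AVC is increasing in Q, so minimum AVC is at Q -> 0+.
Min AVC = 70
The firm should shut down if P < 70.

70


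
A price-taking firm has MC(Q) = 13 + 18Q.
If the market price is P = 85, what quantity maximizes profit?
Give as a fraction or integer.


In perfect competition, profit is maximized where P = MC.
85 = 13 + 18Q
72 = 18Q
Q* = 72/18 = 4

4


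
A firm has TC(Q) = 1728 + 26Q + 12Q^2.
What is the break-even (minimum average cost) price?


AC(Q) = 1728/Q + 26 + 12Q
To minimize: dAC/dQ = -1728/Q^2 + 12 = 0
Q^2 = 1728/12 = 144
Q* = 12
Min AC = 1728/12 + 26 + 12*12
Min AC = 144 + 26 + 144 = 314

314
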